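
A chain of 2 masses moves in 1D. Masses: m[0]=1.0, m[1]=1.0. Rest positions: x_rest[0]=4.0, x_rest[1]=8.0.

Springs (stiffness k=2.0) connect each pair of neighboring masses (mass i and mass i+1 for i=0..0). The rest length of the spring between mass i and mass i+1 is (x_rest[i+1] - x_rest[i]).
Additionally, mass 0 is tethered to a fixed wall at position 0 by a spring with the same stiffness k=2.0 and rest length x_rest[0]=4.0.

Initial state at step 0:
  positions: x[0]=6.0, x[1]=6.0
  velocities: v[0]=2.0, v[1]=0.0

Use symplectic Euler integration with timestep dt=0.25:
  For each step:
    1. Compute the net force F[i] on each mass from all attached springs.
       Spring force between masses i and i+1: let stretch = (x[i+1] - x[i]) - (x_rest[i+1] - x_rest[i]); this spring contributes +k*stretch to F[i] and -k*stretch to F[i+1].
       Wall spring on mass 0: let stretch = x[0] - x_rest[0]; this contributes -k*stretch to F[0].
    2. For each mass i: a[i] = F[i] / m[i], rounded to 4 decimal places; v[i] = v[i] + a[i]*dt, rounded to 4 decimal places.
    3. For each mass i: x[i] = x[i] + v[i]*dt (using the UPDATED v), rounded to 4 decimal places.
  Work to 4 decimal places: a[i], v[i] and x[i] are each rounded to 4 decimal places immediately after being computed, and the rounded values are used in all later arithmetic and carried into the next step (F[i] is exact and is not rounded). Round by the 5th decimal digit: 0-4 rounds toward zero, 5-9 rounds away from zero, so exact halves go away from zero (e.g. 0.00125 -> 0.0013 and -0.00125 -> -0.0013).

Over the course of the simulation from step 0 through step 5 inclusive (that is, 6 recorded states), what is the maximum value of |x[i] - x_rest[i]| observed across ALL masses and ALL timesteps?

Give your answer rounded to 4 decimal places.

Step 0: x=[6.0000 6.0000] v=[2.0000 0.0000]
Step 1: x=[5.7500 6.5000] v=[-1.0000 2.0000]
Step 2: x=[4.8750 7.4063] v=[-3.5000 3.6250]
Step 3: x=[3.7070 8.4962] v=[-4.6719 4.3594]
Step 4: x=[2.6743 9.4874] v=[-4.1308 3.9648]
Step 5: x=[2.1590 10.1270] v=[-2.0614 2.5583]
Max displacement = 2.1270

Answer: 2.1270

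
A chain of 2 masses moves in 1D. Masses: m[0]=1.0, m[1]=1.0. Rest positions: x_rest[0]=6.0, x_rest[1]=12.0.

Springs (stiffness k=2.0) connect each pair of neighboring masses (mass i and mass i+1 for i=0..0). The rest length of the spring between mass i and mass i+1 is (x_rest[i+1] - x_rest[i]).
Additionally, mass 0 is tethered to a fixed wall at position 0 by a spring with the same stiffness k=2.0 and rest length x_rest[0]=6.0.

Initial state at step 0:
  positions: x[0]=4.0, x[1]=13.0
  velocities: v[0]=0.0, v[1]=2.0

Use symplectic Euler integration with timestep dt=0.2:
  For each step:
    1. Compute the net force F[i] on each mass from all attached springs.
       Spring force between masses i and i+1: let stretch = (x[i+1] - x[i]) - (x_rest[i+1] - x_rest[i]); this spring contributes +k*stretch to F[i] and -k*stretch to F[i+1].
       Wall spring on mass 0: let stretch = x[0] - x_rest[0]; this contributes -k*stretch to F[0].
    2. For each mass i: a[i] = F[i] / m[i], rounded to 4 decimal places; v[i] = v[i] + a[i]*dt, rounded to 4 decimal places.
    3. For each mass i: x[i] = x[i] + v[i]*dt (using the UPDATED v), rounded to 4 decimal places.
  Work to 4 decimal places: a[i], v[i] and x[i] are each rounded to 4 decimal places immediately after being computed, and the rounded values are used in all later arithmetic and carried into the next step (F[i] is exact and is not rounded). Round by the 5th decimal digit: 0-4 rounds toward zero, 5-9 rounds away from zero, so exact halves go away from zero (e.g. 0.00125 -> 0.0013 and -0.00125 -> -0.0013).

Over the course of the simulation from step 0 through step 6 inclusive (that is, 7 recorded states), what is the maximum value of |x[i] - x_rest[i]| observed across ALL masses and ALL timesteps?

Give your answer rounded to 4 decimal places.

Step 0: x=[4.0000 13.0000] v=[0.0000 2.0000]
Step 1: x=[4.4000 13.1600] v=[2.0000 0.8000]
Step 2: x=[5.1488 13.0992] v=[3.7440 -0.3040]
Step 3: x=[6.1217 12.8824] v=[4.8646 -1.0842]
Step 4: x=[7.1457 12.6047] v=[5.1202 -1.3885]
Step 5: x=[8.0348 12.3703] v=[4.4455 -1.1721]
Step 6: x=[8.6280 12.2690] v=[2.9658 -0.5063]
Max displacement = 2.6280

Answer: 2.6280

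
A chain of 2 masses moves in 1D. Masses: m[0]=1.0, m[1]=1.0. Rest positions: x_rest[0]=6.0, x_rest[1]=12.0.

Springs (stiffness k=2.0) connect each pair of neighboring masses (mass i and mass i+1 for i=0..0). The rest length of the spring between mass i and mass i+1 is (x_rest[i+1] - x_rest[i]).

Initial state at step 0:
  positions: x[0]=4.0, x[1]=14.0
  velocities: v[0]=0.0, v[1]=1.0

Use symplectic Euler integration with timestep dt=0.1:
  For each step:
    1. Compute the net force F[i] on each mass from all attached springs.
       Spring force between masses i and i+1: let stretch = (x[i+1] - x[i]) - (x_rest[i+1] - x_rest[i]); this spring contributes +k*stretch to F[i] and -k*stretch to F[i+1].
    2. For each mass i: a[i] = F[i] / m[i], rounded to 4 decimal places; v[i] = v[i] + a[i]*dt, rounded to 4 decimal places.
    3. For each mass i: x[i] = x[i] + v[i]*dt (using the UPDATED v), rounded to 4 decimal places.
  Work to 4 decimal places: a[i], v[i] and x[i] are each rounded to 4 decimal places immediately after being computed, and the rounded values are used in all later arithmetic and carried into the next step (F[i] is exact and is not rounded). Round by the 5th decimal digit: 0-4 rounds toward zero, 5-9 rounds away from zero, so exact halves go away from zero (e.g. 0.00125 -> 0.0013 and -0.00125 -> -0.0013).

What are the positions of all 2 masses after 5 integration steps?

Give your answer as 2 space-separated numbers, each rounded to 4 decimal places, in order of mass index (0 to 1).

Answer: 5.1300 13.3701

Derivation:
Step 0: x=[4.0000 14.0000] v=[0.0000 1.0000]
Step 1: x=[4.0800 14.0200] v=[0.8000 0.2000]
Step 2: x=[4.2388 13.9612] v=[1.5880 -0.5880]
Step 3: x=[4.4721 13.8280] v=[2.3325 -1.3325]
Step 4: x=[4.7725 13.6276] v=[3.0037 -2.0037]
Step 5: x=[5.1300 13.3701] v=[3.5747 -2.5747]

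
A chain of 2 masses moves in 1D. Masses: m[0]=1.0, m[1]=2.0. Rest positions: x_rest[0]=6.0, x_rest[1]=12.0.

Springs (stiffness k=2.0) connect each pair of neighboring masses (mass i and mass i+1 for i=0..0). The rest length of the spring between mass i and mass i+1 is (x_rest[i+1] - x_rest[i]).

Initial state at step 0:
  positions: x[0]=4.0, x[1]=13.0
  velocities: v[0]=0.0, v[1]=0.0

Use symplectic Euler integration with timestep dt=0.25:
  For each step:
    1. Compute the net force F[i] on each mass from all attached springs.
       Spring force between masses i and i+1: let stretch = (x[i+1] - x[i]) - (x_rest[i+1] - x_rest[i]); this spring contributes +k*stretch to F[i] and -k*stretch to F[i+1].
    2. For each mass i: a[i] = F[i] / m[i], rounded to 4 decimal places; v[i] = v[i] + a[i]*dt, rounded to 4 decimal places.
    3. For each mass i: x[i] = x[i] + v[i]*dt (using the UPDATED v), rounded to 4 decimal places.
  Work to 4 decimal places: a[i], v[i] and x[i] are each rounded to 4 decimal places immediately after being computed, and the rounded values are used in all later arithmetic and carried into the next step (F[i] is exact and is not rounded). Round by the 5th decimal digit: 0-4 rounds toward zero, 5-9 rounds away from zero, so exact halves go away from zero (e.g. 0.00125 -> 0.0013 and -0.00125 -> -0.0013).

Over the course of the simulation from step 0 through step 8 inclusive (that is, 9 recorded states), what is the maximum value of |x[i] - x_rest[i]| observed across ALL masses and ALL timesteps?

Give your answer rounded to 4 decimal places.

Answer: 2.0310

Derivation:
Step 0: x=[4.0000 13.0000] v=[0.0000 0.0000]
Step 1: x=[4.3750 12.8125] v=[1.5000 -0.7500]
Step 2: x=[5.0547 12.4727] v=[2.7188 -1.3594]
Step 3: x=[5.9117 12.0442] v=[3.4278 -1.7139]
Step 4: x=[6.7852 11.6075] v=[3.4941 -1.7470]
Step 5: x=[7.5115 11.2444] v=[2.9053 -1.4526]
Step 6: x=[7.9545 11.0230] v=[1.7718 -0.8858]
Step 7: x=[8.0310 10.9848] v=[0.3061 -0.1529]
Step 8: x=[7.7268 11.1370] v=[-1.2170 0.6087]
Max displacement = 2.0310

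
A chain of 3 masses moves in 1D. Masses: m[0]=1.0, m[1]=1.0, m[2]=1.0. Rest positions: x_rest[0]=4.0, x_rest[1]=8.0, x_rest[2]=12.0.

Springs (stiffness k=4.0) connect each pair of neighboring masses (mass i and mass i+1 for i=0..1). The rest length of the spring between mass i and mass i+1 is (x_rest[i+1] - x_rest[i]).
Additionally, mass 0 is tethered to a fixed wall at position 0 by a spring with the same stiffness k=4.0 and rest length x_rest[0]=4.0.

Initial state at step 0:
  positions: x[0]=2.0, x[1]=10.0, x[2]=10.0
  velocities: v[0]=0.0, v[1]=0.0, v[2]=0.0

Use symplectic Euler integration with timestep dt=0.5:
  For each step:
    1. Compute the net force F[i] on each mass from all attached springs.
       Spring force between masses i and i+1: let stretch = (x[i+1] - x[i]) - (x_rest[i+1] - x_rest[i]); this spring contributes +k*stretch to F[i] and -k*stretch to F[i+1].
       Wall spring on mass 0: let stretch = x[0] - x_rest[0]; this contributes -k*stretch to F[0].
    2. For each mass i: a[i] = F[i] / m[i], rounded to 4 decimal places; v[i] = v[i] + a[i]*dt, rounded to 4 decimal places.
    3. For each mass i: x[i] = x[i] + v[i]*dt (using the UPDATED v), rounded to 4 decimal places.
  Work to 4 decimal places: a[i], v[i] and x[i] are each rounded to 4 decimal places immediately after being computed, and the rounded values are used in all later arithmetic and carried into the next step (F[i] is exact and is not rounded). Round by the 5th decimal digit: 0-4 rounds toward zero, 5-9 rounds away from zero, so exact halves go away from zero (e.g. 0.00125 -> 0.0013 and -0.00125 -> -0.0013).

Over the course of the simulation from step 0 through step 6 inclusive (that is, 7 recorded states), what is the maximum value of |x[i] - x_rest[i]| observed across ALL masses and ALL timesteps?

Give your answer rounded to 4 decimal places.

Step 0: x=[2.0000 10.0000 10.0000] v=[0.0000 0.0000 0.0000]
Step 1: x=[8.0000 2.0000 14.0000] v=[12.0000 -16.0000 8.0000]
Step 2: x=[0.0000 12.0000 10.0000] v=[-16.0000 20.0000 -8.0000]
Step 3: x=[4.0000 8.0000 12.0000] v=[8.0000 -8.0000 4.0000]
Step 4: x=[8.0000 4.0000 14.0000] v=[8.0000 -8.0000 4.0000]
Step 5: x=[0.0000 14.0000 10.0000] v=[-16.0000 20.0000 -8.0000]
Step 6: x=[6.0000 6.0000 14.0000] v=[12.0000 -16.0000 8.0000]
Max displacement = 6.0000

Answer: 6.0000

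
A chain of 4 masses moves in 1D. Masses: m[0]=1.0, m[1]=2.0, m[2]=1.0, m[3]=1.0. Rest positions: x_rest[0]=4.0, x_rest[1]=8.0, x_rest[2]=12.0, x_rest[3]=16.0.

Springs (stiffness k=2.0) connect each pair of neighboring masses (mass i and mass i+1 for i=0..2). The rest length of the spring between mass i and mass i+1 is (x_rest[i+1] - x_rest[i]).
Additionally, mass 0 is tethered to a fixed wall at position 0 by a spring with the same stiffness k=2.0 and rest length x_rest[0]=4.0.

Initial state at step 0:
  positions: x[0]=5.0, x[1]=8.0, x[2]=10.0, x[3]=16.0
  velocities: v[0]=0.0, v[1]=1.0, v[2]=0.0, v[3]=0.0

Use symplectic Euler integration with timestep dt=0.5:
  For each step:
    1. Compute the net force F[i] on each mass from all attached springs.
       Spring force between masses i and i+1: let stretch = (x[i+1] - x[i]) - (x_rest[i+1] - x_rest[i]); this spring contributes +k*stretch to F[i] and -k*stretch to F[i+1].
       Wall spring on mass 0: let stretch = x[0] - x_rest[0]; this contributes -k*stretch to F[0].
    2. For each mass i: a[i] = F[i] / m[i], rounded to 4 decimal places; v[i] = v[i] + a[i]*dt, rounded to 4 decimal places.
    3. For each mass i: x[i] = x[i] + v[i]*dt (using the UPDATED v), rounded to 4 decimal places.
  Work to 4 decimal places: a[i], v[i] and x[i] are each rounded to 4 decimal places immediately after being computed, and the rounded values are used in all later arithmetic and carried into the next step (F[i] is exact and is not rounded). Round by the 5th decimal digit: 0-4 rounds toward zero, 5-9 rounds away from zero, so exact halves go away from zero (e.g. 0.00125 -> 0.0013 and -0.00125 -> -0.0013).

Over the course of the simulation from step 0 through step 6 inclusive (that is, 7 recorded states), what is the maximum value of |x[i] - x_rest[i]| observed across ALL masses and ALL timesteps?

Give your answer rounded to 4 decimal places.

Answer: 2.2344

Derivation:
Step 0: x=[5.0000 8.0000 10.0000 16.0000] v=[0.0000 1.0000 0.0000 0.0000]
Step 1: x=[4.0000 8.2500 12.0000 15.0000] v=[-2.0000 0.5000 4.0000 -2.0000]
Step 2: x=[3.1250 8.3750 13.6250 14.5000] v=[-1.7500 0.2500 3.2500 -1.0000]
Step 3: x=[3.3125 8.5000 13.0625 15.5625] v=[0.3750 0.2500 -1.1250 2.1250]
Step 4: x=[4.4375 8.4688 11.4688 17.3750] v=[2.2500 -0.0625 -3.1875 3.6250]
Step 5: x=[5.3594 8.1797 11.3282 18.2344] v=[1.8438 -0.5782 -0.2813 1.7188]
Step 6: x=[5.0118 7.9727 13.0664 17.6407] v=[-0.6953 -0.4141 3.4764 -1.1874]
Max displacement = 2.2344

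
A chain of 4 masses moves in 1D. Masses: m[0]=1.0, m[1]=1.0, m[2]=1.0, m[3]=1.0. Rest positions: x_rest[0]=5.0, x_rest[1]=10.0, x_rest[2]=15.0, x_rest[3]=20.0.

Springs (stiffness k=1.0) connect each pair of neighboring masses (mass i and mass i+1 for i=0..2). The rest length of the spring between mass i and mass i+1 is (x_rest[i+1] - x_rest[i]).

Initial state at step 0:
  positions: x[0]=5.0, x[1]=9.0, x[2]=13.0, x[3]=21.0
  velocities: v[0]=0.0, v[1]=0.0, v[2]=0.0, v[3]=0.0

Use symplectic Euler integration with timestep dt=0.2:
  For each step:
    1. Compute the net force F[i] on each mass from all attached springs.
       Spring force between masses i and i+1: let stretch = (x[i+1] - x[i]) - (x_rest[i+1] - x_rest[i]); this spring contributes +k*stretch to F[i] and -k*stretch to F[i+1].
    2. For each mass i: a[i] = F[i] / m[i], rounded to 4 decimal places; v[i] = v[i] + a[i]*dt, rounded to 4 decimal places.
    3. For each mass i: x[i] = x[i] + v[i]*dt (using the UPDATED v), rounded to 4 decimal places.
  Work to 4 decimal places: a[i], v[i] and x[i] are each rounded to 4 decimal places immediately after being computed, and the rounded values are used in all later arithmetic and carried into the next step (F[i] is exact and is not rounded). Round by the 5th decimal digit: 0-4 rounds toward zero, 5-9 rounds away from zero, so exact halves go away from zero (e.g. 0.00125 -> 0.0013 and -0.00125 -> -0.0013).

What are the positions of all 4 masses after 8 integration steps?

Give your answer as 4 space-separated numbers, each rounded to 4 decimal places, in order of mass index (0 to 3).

Answer: 3.9345 9.6116 15.8947 18.5588

Derivation:
Step 0: x=[5.0000 9.0000 13.0000 21.0000] v=[0.0000 0.0000 0.0000 0.0000]
Step 1: x=[4.9600 9.0000 13.1600 20.8800] v=[-0.2000 0.0000 0.8000 -0.6000]
Step 2: x=[4.8816 9.0048 13.4624 20.6512] v=[-0.3920 0.0240 1.5120 -1.1440]
Step 3: x=[4.7681 9.0230 13.8740 20.3348] v=[-0.5674 0.0909 2.0582 -1.5818]
Step 4: x=[4.6248 9.0650 14.3500 19.9600] v=[-0.7164 0.2101 2.3802 -1.8740]
Step 5: x=[4.4591 9.1408 14.8390 19.5608] v=[-0.8284 0.3791 2.4452 -1.9960]
Step 6: x=[4.2807 9.2573 15.2890 19.1727] v=[-0.8921 0.5824 2.2499 -1.9404]
Step 7: x=[4.1013 9.4160 15.6531 18.8293] v=[-0.8968 0.7934 1.8203 -1.7171]
Step 8: x=[3.9345 9.6116 15.8947 18.5588] v=[-0.8339 0.9779 1.2081 -1.3523]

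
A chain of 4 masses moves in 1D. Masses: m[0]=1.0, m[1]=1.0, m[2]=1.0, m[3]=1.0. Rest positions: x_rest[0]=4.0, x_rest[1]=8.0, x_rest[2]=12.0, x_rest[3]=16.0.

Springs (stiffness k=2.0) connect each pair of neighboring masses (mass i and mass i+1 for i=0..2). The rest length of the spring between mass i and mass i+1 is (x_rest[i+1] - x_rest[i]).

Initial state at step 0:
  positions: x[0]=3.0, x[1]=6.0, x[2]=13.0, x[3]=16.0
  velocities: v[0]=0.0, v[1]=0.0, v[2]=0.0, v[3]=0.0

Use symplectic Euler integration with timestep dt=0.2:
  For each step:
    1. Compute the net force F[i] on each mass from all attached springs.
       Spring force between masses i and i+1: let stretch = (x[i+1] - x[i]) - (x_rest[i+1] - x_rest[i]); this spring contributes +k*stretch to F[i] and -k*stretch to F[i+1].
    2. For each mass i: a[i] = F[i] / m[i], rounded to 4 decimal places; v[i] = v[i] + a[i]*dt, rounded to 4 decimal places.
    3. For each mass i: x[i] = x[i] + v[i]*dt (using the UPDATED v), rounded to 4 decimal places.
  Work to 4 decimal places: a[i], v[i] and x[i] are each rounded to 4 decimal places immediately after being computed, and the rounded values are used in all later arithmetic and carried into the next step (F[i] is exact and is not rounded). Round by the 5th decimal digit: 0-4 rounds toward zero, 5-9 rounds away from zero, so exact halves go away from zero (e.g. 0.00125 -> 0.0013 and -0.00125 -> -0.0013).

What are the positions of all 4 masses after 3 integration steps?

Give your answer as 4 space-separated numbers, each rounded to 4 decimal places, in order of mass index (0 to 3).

Answer: 2.6708 7.5265 11.4735 16.3292

Derivation:
Step 0: x=[3.0000 6.0000 13.0000 16.0000] v=[0.0000 0.0000 0.0000 0.0000]
Step 1: x=[2.9200 6.3200 12.6800 16.0800] v=[-0.4000 1.6000 -1.6000 0.4000]
Step 2: x=[2.7920 6.8768 12.1232 16.2080] v=[-0.6400 2.7840 -2.7840 0.6400]
Step 3: x=[2.6708 7.5265 11.4735 16.3292] v=[-0.6061 3.2486 -3.2486 0.6061]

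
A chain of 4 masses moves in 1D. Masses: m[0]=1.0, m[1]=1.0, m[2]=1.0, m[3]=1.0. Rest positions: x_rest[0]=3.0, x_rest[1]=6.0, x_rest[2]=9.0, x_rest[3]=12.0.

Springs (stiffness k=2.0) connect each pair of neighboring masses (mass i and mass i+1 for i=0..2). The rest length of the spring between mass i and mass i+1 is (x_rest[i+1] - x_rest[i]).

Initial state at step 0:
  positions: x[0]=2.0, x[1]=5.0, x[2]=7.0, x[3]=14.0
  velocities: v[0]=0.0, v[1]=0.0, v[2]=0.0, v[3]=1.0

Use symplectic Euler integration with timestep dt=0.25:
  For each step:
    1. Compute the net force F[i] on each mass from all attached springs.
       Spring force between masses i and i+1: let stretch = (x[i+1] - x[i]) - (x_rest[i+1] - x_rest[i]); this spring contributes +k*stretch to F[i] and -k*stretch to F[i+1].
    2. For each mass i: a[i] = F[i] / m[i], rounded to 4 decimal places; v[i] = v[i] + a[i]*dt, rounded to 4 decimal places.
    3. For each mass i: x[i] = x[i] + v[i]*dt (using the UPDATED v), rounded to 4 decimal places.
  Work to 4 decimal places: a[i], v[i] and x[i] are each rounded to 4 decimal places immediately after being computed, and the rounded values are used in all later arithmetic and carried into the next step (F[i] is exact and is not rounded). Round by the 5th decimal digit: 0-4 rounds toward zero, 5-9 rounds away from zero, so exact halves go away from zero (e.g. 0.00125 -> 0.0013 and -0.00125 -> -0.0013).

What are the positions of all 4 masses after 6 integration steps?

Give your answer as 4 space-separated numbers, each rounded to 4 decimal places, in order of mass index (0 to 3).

Answer: 1.8643 6.3717 10.3948 10.8695

Derivation:
Step 0: x=[2.0000 5.0000 7.0000 14.0000] v=[0.0000 0.0000 0.0000 1.0000]
Step 1: x=[2.0000 4.8750 7.6250 13.7500] v=[0.0000 -0.5000 2.5000 -1.0000]
Step 2: x=[1.9844 4.7344 8.6719 13.1094] v=[-0.0625 -0.5625 4.1875 -2.5625]
Step 3: x=[1.9375 4.7422 9.7813 12.2891] v=[-0.1875 0.0313 4.4375 -3.2813]
Step 4: x=[1.8662 5.0293 10.5743 11.5303] v=[-0.2852 1.1485 3.1719 -3.0352]
Step 5: x=[1.8153 5.6142 10.7937 11.0270] v=[-0.2037 2.3395 0.8774 -2.0132]
Step 6: x=[1.8643 6.3717 10.3948 10.8695] v=[0.1958 3.0298 -1.5957 -0.6299]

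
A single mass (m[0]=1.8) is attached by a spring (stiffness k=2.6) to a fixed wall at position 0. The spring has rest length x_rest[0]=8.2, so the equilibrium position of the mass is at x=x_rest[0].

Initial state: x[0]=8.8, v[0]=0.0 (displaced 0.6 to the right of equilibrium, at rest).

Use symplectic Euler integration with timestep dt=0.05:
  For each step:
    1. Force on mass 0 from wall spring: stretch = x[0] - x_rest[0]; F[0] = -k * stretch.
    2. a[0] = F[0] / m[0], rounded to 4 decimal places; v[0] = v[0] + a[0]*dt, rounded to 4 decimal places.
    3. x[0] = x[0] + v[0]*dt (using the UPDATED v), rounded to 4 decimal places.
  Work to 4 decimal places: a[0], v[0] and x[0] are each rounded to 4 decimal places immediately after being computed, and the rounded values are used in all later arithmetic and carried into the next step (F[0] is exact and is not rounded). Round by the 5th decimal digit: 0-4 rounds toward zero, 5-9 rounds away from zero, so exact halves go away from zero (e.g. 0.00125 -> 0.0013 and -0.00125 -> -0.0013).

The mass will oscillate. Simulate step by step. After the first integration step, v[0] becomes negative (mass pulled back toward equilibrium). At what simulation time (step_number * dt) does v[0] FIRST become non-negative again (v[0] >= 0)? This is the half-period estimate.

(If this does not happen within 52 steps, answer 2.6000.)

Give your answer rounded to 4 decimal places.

Step 0: x=[8.8000] v=[0.0000]
Step 1: x=[8.7978] v=[-0.0433]
Step 2: x=[8.7935] v=[-0.0865]
Step 3: x=[8.7870] v=[-0.1294]
Step 4: x=[8.7784] v=[-0.1718]
Step 5: x=[8.7677] v=[-0.2136]
Step 6: x=[8.7550] v=[-0.2546]
Step 7: x=[8.7403] v=[-0.2947]
Step 8: x=[8.7236] v=[-0.3337]
Step 9: x=[8.7050] v=[-0.3715]
Step 10: x=[8.6846] v=[-0.4080]
Step 11: x=[8.6625] v=[-0.4430]
Step 12: x=[8.6387] v=[-0.4764]
Step 13: x=[8.6133] v=[-0.5081]
Step 14: x=[8.5864] v=[-0.5380]
Step 15: x=[8.5581] v=[-0.5659]
Step 16: x=[8.5285] v=[-0.5918]
Step 17: x=[8.4977] v=[-0.6155]
Step 18: x=[8.4659] v=[-0.6370]
Step 19: x=[8.4331] v=[-0.6562]
Step 20: x=[8.3995] v=[-0.6730]
Step 21: x=[8.3651] v=[-0.6874]
Step 22: x=[8.3301] v=[-0.6993]
Step 23: x=[8.2947] v=[-0.7087]
Step 24: x=[8.2589] v=[-0.7155]
Step 25: x=[8.2229] v=[-0.7198]
Step 26: x=[8.1868] v=[-0.7215]
Step 27: x=[8.1508] v=[-0.7205]
Step 28: x=[8.1150] v=[-0.7169]
Step 29: x=[8.0795] v=[-0.7108]
Step 30: x=[8.0444] v=[-0.7021]
Step 31: x=[8.0099] v=[-0.6909]
Step 32: x=[7.9760] v=[-0.6772]
Step 33: x=[7.9430] v=[-0.6610]
Step 34: x=[7.9109] v=[-0.6424]
Step 35: x=[7.8798] v=[-0.6215]
Step 36: x=[7.8499] v=[-0.5984]
Step 37: x=[7.8212] v=[-0.5731]
Step 38: x=[7.7939] v=[-0.5457]
Step 39: x=[7.7681] v=[-0.5164]
Step 40: x=[7.7438] v=[-0.4852]
Step 41: x=[7.7212] v=[-0.4523]
Step 42: x=[7.7003] v=[-0.4177]
Step 43: x=[7.6812] v=[-0.3816]
Step 44: x=[7.6640] v=[-0.3441]
Step 45: x=[7.6487] v=[-0.3054]
Step 46: x=[7.6354] v=[-0.2656]
Step 47: x=[7.6242] v=[-0.2248]
Step 48: x=[7.6150] v=[-0.1832]
Step 49: x=[7.6080] v=[-0.1410]
Step 50: x=[7.6031] v=[-0.0982]
Step 51: x=[7.6003] v=[-0.0551]
Step 52: x=[7.5997] v=[-0.0118]
v[0] did not become non-negative within 52 steps; using fallback time=2.6000

Answer: 2.6000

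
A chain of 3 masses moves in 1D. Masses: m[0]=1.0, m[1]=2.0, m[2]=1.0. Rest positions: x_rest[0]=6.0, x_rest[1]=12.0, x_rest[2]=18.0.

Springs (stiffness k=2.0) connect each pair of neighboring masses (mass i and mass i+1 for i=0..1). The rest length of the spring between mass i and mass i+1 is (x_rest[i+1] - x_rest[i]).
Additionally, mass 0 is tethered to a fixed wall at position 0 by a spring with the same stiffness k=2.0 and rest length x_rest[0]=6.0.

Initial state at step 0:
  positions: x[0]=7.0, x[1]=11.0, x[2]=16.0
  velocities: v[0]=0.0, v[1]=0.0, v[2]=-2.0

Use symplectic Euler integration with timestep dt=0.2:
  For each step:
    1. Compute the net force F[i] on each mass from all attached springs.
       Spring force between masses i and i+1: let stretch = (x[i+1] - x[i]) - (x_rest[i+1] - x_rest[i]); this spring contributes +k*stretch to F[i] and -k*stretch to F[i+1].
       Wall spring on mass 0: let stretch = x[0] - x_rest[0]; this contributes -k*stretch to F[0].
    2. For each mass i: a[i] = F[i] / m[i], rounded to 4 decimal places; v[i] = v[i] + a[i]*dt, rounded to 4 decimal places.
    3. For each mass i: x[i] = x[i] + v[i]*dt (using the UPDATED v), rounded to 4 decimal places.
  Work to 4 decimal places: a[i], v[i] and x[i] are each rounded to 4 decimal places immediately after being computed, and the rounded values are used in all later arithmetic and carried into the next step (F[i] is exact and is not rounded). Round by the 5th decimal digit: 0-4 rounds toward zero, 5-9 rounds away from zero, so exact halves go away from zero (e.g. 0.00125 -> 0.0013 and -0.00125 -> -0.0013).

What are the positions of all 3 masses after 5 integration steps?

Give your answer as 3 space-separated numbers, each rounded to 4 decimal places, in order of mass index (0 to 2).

Step 0: x=[7.0000 11.0000 16.0000] v=[0.0000 0.0000 -2.0000]
Step 1: x=[6.7600 11.0400 15.6800] v=[-1.2000 0.2000 -1.6000]
Step 2: x=[6.3216 11.0944 15.4688] v=[-2.1920 0.2720 -1.0560]
Step 3: x=[5.7593 11.1329 15.3876] v=[-2.8115 0.1923 -0.4058]
Step 4: x=[5.1661 11.1266 15.4461] v=[-2.9658 -0.0315 0.2923]
Step 5: x=[4.6365 11.0547 15.6390] v=[-2.6480 -0.3597 0.9645]

Answer: 4.6365 11.0547 15.6390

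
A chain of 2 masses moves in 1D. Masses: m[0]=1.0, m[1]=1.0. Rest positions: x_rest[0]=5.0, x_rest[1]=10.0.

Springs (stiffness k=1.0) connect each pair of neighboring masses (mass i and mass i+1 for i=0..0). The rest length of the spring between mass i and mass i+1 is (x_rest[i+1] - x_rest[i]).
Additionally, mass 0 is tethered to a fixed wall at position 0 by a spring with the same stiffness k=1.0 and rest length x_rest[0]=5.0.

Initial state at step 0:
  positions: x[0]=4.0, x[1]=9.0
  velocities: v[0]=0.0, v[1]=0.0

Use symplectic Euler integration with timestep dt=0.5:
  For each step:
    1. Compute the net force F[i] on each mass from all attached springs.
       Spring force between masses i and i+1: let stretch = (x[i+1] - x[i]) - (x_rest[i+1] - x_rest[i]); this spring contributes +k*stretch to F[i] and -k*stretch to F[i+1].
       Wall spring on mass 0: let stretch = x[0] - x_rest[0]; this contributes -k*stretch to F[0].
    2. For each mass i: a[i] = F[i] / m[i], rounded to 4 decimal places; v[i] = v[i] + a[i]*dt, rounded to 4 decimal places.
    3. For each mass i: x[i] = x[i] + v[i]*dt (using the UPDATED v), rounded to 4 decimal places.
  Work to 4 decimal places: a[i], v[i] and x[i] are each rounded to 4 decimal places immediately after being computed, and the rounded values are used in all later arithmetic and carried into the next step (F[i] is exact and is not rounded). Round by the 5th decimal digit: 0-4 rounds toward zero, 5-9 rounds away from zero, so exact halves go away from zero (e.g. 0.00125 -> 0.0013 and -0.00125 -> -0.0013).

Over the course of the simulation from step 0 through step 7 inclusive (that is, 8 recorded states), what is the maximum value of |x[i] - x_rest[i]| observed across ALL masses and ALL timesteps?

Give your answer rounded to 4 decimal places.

Answer: 1.0001

Derivation:
Step 0: x=[4.0000 9.0000] v=[0.0000 0.0000]
Step 1: x=[4.2500 9.0000] v=[0.5000 0.0000]
Step 2: x=[4.6250 9.0625] v=[0.7500 0.1250]
Step 3: x=[4.9532 9.2657] v=[0.6563 0.4063]
Step 4: x=[5.1212 9.6408] v=[0.3360 0.7501]
Step 5: x=[5.1388 10.1360] v=[0.0352 0.9903]
Step 6: x=[5.1210 10.6319] v=[-0.0356 0.9917]
Step 7: x=[5.2007 11.0001] v=[0.1594 0.7363]
Max displacement = 1.0001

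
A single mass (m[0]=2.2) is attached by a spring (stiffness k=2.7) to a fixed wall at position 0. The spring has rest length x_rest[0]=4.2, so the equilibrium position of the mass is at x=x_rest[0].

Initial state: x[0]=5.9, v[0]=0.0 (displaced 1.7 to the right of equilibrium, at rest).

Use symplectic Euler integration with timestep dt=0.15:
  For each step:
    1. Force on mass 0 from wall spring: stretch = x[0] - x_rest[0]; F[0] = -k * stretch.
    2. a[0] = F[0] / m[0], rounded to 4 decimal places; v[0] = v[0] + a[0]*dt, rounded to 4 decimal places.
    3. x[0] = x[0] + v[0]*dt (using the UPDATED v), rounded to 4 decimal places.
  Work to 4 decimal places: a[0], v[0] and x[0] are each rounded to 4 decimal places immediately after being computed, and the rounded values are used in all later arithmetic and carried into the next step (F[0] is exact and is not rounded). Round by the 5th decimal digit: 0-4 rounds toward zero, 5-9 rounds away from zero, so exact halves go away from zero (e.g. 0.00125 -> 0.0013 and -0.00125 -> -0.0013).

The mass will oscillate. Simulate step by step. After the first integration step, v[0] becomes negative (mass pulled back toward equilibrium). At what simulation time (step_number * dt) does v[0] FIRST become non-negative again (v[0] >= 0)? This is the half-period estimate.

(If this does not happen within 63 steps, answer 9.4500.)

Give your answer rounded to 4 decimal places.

Step 0: x=[5.9000] v=[0.0000]
Step 1: x=[5.8531] v=[-0.3130]
Step 2: x=[5.7605] v=[-0.6173]
Step 3: x=[5.6248] v=[-0.9046]
Step 4: x=[5.4498] v=[-1.1669]
Step 5: x=[5.2403] v=[-1.3970]
Step 6: x=[5.0020] v=[-1.5885]
Step 7: x=[4.7416] v=[-1.7361]
Step 8: x=[4.4662] v=[-1.8358]
Step 9: x=[4.1835] v=[-1.8848]
Step 10: x=[3.9012] v=[-1.8818]
Step 11: x=[3.6272] v=[-1.8268]
Step 12: x=[3.3690] v=[-1.7214]
Step 13: x=[3.1337] v=[-1.5684]
Step 14: x=[2.9279] v=[-1.3721]
Step 15: x=[2.7572] v=[-1.1379]
Step 16: x=[2.6264] v=[-0.8723]
Step 17: x=[2.5390] v=[-0.5826]
Step 18: x=[2.4975] v=[-0.2768]
Step 19: x=[2.5030] v=[0.0366]
First v>=0 after going negative at step 19, time=2.8500

Answer: 2.8500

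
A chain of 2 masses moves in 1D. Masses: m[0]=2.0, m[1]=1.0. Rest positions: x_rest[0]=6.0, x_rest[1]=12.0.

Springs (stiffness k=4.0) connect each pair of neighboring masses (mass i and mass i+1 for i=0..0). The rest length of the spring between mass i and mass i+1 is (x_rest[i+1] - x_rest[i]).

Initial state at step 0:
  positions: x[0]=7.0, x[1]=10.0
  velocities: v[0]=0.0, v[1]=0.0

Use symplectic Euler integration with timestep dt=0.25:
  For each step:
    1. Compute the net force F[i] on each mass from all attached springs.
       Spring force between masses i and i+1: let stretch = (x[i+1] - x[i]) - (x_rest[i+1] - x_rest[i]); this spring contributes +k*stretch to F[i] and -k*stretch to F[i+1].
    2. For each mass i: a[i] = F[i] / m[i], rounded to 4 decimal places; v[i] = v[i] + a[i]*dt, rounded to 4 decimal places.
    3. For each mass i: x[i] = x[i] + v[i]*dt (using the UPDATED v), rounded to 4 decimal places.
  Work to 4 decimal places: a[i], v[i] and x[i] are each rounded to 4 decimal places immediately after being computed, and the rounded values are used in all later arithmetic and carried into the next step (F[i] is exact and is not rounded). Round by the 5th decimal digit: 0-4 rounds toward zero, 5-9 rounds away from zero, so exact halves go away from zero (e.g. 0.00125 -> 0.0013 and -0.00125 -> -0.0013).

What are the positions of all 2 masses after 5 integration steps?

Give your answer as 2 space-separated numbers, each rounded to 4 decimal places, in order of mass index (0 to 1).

Answer: 4.9909 14.0182

Derivation:
Step 0: x=[7.0000 10.0000] v=[0.0000 0.0000]
Step 1: x=[6.6250 10.7500] v=[-1.5000 3.0000]
Step 2: x=[6.0156 11.9688] v=[-2.4375 4.8750]
Step 3: x=[5.4004 13.1993] v=[-2.4609 4.9218]
Step 4: x=[5.0100 13.9800] v=[-1.5615 3.1229]
Step 5: x=[4.9909 14.0182] v=[-0.0765 0.1529]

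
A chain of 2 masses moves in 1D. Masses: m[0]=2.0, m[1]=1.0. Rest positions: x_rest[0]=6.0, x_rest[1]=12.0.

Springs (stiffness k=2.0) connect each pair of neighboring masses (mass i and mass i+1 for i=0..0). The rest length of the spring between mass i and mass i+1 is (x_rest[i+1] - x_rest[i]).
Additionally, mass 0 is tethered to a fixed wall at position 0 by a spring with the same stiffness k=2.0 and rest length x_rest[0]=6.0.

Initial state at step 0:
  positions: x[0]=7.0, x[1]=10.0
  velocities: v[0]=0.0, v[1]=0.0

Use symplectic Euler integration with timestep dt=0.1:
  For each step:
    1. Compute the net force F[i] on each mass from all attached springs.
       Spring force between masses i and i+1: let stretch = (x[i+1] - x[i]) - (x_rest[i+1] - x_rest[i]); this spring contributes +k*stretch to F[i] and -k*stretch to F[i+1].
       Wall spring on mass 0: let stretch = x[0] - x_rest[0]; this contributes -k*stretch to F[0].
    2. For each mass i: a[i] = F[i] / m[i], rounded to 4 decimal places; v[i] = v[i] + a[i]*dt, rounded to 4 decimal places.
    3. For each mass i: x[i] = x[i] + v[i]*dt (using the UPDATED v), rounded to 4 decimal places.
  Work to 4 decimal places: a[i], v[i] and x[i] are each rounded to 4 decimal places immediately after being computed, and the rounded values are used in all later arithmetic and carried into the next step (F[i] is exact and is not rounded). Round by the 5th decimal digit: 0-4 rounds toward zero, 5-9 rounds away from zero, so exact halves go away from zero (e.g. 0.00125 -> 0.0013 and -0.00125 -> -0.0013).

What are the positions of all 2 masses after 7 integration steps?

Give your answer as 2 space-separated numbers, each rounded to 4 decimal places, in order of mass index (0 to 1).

Step 0: x=[7.0000 10.0000] v=[0.0000 0.0000]
Step 1: x=[6.9600 10.0600] v=[-0.4000 0.6000]
Step 2: x=[6.8814 10.1780] v=[-0.7860 1.1800]
Step 3: x=[6.7670 10.3501] v=[-1.1445 1.7207]
Step 4: x=[6.6207 10.5705] v=[-1.4629 2.2041]
Step 5: x=[6.4477 10.8319] v=[-1.7300 2.6141]
Step 6: x=[6.2541 11.1256] v=[-1.9364 2.9373]
Step 7: x=[6.0466 11.4419] v=[-2.0747 3.1630]

Answer: 6.0466 11.4419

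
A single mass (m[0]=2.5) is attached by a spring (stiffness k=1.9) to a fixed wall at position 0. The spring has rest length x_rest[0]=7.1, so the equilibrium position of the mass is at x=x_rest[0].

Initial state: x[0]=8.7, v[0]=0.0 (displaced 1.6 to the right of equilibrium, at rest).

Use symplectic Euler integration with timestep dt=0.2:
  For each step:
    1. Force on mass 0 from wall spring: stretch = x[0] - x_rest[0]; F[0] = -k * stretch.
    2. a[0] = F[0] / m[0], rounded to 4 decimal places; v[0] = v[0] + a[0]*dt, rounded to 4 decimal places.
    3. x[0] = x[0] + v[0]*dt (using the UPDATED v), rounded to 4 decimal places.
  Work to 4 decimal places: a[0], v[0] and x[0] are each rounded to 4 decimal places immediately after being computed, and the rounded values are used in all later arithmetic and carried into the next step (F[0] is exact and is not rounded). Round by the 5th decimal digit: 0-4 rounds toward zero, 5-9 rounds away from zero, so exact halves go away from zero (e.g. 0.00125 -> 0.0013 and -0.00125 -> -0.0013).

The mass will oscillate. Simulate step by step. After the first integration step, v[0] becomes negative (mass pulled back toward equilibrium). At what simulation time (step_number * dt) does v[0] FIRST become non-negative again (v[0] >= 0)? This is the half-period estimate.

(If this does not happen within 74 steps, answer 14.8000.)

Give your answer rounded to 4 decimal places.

Answer: 3.6000

Derivation:
Step 0: x=[8.7000] v=[0.0000]
Step 1: x=[8.6514] v=[-0.2432]
Step 2: x=[8.5556] v=[-0.4790]
Step 3: x=[8.4155] v=[-0.7003]
Step 4: x=[8.2354] v=[-0.9003]
Step 5: x=[8.0208] v=[-1.0729]
Step 6: x=[7.7782] v=[-1.2129]
Step 7: x=[7.5150] v=[-1.3160]
Step 8: x=[7.2392] v=[-1.3791]
Step 9: x=[6.9591] v=[-1.4003]
Step 10: x=[6.6833] v=[-1.3789]
Step 11: x=[6.4202] v=[-1.3156]
Step 12: x=[6.1777] v=[-1.2123]
Step 13: x=[5.9633] v=[-1.0721]
Step 14: x=[5.7834] v=[-0.8993]
Step 15: x=[5.6436] v=[-0.6992]
Step 16: x=[5.5480] v=[-0.4778]
Step 17: x=[5.4996] v=[-0.2419]
Step 18: x=[5.4999] v=[0.0014]
First v>=0 after going negative at step 18, time=3.6000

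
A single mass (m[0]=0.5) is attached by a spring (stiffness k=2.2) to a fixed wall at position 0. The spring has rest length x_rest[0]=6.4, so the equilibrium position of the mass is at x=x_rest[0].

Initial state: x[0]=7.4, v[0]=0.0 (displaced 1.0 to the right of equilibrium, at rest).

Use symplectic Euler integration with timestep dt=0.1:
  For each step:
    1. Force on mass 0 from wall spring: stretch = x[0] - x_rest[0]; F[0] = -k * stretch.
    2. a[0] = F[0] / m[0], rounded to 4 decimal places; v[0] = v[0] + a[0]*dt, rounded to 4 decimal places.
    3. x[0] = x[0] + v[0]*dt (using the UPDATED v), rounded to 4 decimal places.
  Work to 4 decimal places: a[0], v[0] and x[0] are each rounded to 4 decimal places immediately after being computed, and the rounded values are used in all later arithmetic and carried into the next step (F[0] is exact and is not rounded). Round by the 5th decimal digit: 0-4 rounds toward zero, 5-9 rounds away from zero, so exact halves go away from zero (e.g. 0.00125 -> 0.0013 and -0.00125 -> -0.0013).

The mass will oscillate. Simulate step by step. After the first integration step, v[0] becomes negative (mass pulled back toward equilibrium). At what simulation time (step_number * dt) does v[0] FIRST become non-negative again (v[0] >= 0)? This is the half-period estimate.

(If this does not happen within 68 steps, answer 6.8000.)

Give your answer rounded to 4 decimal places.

Step 0: x=[7.4000] v=[0.0000]
Step 1: x=[7.3560] v=[-0.4400]
Step 2: x=[7.2699] v=[-0.8606]
Step 3: x=[7.1456] v=[-1.2434]
Step 4: x=[6.9885] v=[-1.5715]
Step 5: x=[6.8055] v=[-1.8304]
Step 6: x=[6.6046] v=[-2.0088]
Step 7: x=[6.3947] v=[-2.0988]
Step 8: x=[6.1851] v=[-2.0965]
Step 9: x=[5.9849] v=[-2.0019]
Step 10: x=[5.8030] v=[-1.8193]
Step 11: x=[5.6473] v=[-1.5566]
Step 12: x=[5.5248] v=[-1.2254]
Step 13: x=[5.4408] v=[-0.8403]
Step 14: x=[5.3990] v=[-0.4183]
Step 15: x=[5.4012] v=[0.0221]
First v>=0 after going negative at step 15, time=1.5000

Answer: 1.5000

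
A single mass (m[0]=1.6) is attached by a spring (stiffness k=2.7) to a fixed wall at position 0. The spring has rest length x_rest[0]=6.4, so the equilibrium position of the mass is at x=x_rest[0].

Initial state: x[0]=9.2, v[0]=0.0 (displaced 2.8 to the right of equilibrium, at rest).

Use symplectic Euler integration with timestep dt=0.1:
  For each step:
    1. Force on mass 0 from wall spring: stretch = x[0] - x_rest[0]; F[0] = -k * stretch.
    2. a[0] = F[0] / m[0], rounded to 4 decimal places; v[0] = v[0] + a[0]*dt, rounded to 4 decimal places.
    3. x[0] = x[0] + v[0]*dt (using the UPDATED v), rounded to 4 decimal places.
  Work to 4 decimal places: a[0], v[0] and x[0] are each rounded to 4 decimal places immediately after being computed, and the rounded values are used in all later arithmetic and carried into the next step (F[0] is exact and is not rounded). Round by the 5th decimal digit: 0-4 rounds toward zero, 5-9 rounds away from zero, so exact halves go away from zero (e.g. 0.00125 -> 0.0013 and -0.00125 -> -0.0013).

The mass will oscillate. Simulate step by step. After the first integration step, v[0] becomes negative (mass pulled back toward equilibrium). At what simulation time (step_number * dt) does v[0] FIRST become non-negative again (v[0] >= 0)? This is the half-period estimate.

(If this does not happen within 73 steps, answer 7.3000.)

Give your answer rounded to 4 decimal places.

Step 0: x=[9.2000] v=[0.0000]
Step 1: x=[9.1528] v=[-0.4725]
Step 2: x=[9.0591] v=[-0.9370]
Step 3: x=[8.9205] v=[-1.3857]
Step 4: x=[8.7394] v=[-1.8110]
Step 5: x=[8.5188] v=[-2.2058]
Step 6: x=[8.2625] v=[-2.5634]
Step 7: x=[7.9747] v=[-2.8777]
Step 8: x=[7.6604] v=[-3.1434]
Step 9: x=[7.3248] v=[-3.3561]
Step 10: x=[6.9736] v=[-3.5122]
Step 11: x=[6.6127] v=[-3.6090]
Step 12: x=[6.2482] v=[-3.6449]
Step 13: x=[5.8863] v=[-3.6193]
Step 14: x=[5.5330] v=[-3.5326]
Step 15: x=[5.1944] v=[-3.3863]
Step 16: x=[4.8761] v=[-3.1829]
Step 17: x=[4.5835] v=[-2.9257]
Step 18: x=[4.3216] v=[-2.6192]
Step 19: x=[4.0948] v=[-2.2685]
Step 20: x=[3.9069] v=[-1.8795]
Step 21: x=[3.7610] v=[-1.4588]
Step 22: x=[3.6597] v=[-1.0135]
Step 23: x=[3.6046] v=[-0.5511]
Step 24: x=[3.5967] v=[-0.0794]
Step 25: x=[3.6361] v=[0.3937]
First v>=0 after going negative at step 25, time=2.5000

Answer: 2.5000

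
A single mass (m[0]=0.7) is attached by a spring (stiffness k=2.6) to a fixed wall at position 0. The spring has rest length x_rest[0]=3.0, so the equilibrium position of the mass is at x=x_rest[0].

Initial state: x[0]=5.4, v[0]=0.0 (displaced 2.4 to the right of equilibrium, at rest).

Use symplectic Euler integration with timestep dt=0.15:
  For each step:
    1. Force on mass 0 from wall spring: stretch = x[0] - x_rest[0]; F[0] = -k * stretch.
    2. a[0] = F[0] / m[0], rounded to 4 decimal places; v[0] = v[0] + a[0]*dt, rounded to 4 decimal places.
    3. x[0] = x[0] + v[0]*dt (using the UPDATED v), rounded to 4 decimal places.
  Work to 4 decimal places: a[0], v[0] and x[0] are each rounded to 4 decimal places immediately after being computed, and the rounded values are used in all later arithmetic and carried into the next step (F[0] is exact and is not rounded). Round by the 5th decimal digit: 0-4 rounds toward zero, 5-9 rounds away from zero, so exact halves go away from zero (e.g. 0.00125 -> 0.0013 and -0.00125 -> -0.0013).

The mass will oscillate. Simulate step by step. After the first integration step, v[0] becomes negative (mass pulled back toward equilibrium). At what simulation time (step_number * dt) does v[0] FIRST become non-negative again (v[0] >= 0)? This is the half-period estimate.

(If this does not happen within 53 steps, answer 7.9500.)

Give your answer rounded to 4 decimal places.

Answer: 1.6500

Derivation:
Step 0: x=[5.4000] v=[0.0000]
Step 1: x=[5.1994] v=[-1.3371]
Step 2: x=[4.8150] v=[-2.5625]
Step 3: x=[4.2789] v=[-3.5737]
Step 4: x=[3.6360] v=[-4.2862]
Step 5: x=[2.9399] v=[-4.6405]
Step 6: x=[2.2489] v=[-4.6070]
Step 7: x=[1.6206] v=[-4.1885]
Step 8: x=[1.1076] v=[-3.4200]
Step 9: x=[0.7527] v=[-2.3657]
Step 10: x=[0.5857] v=[-1.1136]
Step 11: x=[0.6204] v=[0.2315]
First v>=0 after going negative at step 11, time=1.6500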